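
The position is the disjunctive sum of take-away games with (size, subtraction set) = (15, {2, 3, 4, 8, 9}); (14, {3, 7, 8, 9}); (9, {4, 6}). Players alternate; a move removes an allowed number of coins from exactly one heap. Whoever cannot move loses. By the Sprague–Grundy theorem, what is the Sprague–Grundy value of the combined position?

Heap A, S = {2, 3, 4, 8, 9}:
G(0) = 0
G(1) = mex{} = 0
G(2) = mex{0} = 1
G(3) = mex{0,0} = 1
G(4) = mex{1,0,0} = 2
G(5) = mex{1,1,0} = 2
G(6) = mex{2,1,1} = 0
G(7) = mex{2,2,1} = 0
G(8) = mex{0,2,2,0} = 1
G(9) = mex{0,0,2,0,0} = 1
G(10) = mex{1,0,0,1,0} = 2
G(11) = mex{1,1,0,1,1} = 2
G(12) = mex{2,1,1,2,1} = 0
G(13) = mex{2,2,1,2,2} = 0
G(14) = mex{0,2,2,0,2} = 1
G(15) = mex{0,0,2,0,0} = 1
G_A(15) = 1.
Heap B, S = {3, 7, 8, 9}:
n :  0  1  2  3  4  5  6  7  8  9 10 11 12 13 14
G :  0  0  0  1  1  1  0  2  2  1  3  3  0  2  4
G_B(14) = 4.
Heap C, S = {4, 6}:
G(0) = 0
G(1) = mex{} = 0
G(2) = mex{} = 0
G(3) = mex{} = 0
G(4) = mex{0} = 1
G(5) = mex{0} = 1
G(6) = mex{0,0} = 1
G(7) = mex{0,0} = 1
G(8) = mex{1,0} = 2
G(9) = mex{1,0} = 2
G_C(9) = 2.
Combined Grundy value = 1 ⊕ 4 ⊕ 2 = 7.

7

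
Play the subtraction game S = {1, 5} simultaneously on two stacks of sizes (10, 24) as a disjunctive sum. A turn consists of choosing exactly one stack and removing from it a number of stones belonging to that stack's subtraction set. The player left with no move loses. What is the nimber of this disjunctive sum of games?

All stacks use S = {1, 5}:
n :  0  1  2  3  4  5  6  7  8  9 10 11 12 13 14 15 16 17 18 19 20 21 22 23 24
G :  0  1  0  1  0  1  0  1  0  1  0  1  0  1  0  1  0  1  0  1  0  1  0  1  0
Stack A: G(10) = 0.
Stack B: G(24) = 0.
Combined Grundy value = 0 ⊕ 0 = 0.

0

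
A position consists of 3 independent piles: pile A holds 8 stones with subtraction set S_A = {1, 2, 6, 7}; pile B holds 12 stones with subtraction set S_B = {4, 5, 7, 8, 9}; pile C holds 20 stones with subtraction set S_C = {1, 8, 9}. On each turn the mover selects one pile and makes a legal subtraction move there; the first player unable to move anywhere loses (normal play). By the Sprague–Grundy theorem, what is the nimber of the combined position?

Pile A, S = {1, 2, 6, 7}:
n : 0 1 2 3 4 5 6 7 8
G : 0 1 2 0 1 2 3 4 0
G_A(8) = 0.
Pile B, S = {4, 5, 7, 8, 9}:
G(0) = 0
G(1) = mex{} = 0
G(2) = mex{} = 0
G(3) = mex{} = 0
G(4) = mex{0} = 1
G(5) = mex{0,0} = 1
G(6) = mex{0,0} = 1
G(7) = mex{0,0,0} = 1
G(8) = mex{1,0,0,0} = 2
G(9) = mex{1,1,0,0,0} = 2
G(10) = mex{1,1,0,0,0} = 2
G(11) = mex{1,1,1,0,0} = 2
G(12) = mex{2,1,1,1,0} = 3
G_B(12) = 3.
Pile C, S = {1, 8, 9}:
G(0) = 0
G(1) = mex{0} = 1
G(2) = mex{1} = 0
G(3) = mex{0} = 1
G(4) = mex{1} = 0
G(5) = mex{0} = 1
G(6) = mex{1} = 0
G(7) = mex{0} = 1
G(8) = mex{1,0} = 2
G(9) = mex{2,1,0} = 3
G(10) = mex{3,0,1} = 2
G(11) = mex{2,1,0} = 3
G(12) = mex{3,0,1} = 2
G(13) = mex{2,1,0} = 3
G(14) = mex{3,0,1} = 2
G(15) = mex{2,1,0} = 3
G(16) = mex{3,2,1} = 0
G(17) = mex{0,3,2} = 1
G(18) = mex{1,2,3} = 0
G(19) = mex{0,3,2} = 1
G(20) = mex{1,2,3} = 0
G_C(20) = 0.
Combined Grundy value = 0 ⊕ 3 ⊕ 0 = 3.

3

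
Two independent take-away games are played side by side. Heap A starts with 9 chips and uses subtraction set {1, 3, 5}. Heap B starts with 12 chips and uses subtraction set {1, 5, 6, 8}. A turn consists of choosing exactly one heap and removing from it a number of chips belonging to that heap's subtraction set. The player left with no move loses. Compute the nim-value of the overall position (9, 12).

Heap A, S = {1, 3, 5}:
n : 0 1 2 3 4 5 6 7 8 9
G : 0 1 0 1 0 1 0 1 0 1
G_A(9) = 1.
Heap B, S = {1, 5, 6, 8}:
n :  0  1  2  3  4  5  6  7  8  9 10 11 12
G :  0  1  0  1  0  1  2  3  2  3  2  0  1
G_B(12) = 1.
Combined Grundy value = 1 ⊕ 1 = 0.

0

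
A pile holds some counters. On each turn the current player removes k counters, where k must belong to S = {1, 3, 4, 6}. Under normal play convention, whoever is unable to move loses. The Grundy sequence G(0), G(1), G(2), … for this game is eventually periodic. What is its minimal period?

7

G(0) = 0
G(1) = mex{0} = 1
G(2) = mex{1} = 0
G(3) = mex{0,0} = 1
G(4) = mex{1,1,0} = 2
G(5) = mex{2,0,1} = 3
G(6) = mex{3,1,0,0} = 2
G(7) = mex{2,2,1,1} = 0
G(8) = mex{0,3,2,0} = 1
G(9) = mex{1,2,3,1} = 0
G(10) = mex{0,0,2,2} = 1
G(11) = mex{1,1,0,3} = 2
G(12) = mex{2,0,1,2} = 3
G(13) = mex{3,1,0,0} = 2
G(14) = mex{2,2,1,1} = 0
G(15) = mex{0,3,2,0} = 1
G(n+7) = G(n) holds for n = 0,…,5 (a full window of length max(S) = 6), so the sequence is purely periodic with period 7.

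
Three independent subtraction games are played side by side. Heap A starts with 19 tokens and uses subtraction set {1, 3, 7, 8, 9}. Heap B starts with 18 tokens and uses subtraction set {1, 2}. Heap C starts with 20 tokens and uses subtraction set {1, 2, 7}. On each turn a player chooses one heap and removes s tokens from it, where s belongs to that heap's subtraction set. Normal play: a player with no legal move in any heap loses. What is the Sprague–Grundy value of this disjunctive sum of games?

Heap A, S = {1, 3, 7, 8, 9}:
n :  0  1  2  3  4  5  6  7  8  9 10 11 12 13 14 15 16 17 18 19
G :  0  1  0  1  0  1  0  1  2  3  2  3  2  3  2  3  0  1  0  1
G_A(19) = 1.
Heap B, S = {1, 2}:
n :  0  1  2  3  4  5  6  7  8  9 10 11 12 13 14 15 16 17 18
G :  0  1  2  0  1  2  0  1  2  0  1  2  0  1  2  0  1  2  0
G_B(18) = 0.
Heap C, S = {1, 2, 7}:
G(0) = 0
G(1) = mex{0} = 1
G(2) = mex{1,0} = 2
G(3) = mex{2,1} = 0
G(4) = mex{0,2} = 1
G(5) = mex{1,0} = 2
G(6) = mex{2,1} = 0
G(7) = mex{0,2,0} = 1
G(8) = mex{1,0,1} = 2
G(9) = mex{2,1,2} = 0
G(10) = mex{0,2,0} = 1
G(11) = mex{1,0,1} = 2
G(12) = mex{2,1,2} = 0
G(13) = mex{0,2,0} = 1
G(14) = mex{1,0,1} = 2
G(15) = mex{2,1,2} = 0
G(16) = mex{0,2,0} = 1
G(17) = mex{1,0,1} = 2
G(18) = mex{2,1,2} = 0
G(19) = mex{0,2,0} = 1
G(20) = mex{1,0,1} = 2
G_C(20) = 2.
Combined Grundy value = 1 ⊕ 0 ⊕ 2 = 3.

3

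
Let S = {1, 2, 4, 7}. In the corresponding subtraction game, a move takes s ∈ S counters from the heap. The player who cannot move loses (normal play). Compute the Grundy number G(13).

n :  0  1  2  3  4  5  6  7  8  9 10 11 12 13
G :  0  1  2  0  1  2  0  1  2  0  1  2  0  1

1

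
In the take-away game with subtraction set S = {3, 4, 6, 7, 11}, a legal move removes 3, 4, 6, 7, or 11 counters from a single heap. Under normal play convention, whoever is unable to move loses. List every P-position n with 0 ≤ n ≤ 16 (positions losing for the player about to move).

G(0) = 0
G(1) = mex{} = 0
G(2) = mex{} = 0
G(3) = mex{0} = 1
G(4) = mex{0,0} = 1
G(5) = mex{0,0} = 1
G(6) = mex{1,0,0} = 2
G(7) = mex{1,1,0,0} = 2
G(8) = mex{1,1,0,0} = 2
G(9) = mex{2,1,1,0} = 3
G(10) = mex{2,2,1,1} = 0
G(11) = mex{2,2,1,1,0} = 3
G(12) = mex{3,2,2,1,0} = 4
G(13) = mex{0,3,2,2,0} = 1
G(14) = mex{3,0,2,2,1} = 4
G(15) = mex{4,3,3,2,1} = 0
G(16) = mex{1,4,0,3,1} = 2
P-positions are exactly the n with G(n) = 0.

0, 1, 2, 10, 15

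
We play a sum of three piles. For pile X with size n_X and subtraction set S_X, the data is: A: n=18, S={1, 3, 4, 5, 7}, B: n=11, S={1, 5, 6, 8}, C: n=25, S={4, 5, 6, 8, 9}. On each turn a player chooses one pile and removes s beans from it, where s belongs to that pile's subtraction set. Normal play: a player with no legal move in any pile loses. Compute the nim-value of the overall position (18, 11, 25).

Pile A, S = {1, 3, 4, 5, 7}:
n :  0  1  2  3  4  5  6  7  8  9 10 11 12 13 14 15 16 17 18
G :  0  1  0  1  2  3  2  3  0  1  0  1  2  3  2  3  0  1  0
G_A(18) = 0.
Pile B, S = {1, 5, 6, 8}:
G(0) = 0
G(1) = mex{0} = 1
G(2) = mex{1} = 0
G(3) = mex{0} = 1
G(4) = mex{1} = 0
G(5) = mex{0,0} = 1
G(6) = mex{1,1,0} = 2
G(7) = mex{2,0,1} = 3
G(8) = mex{3,1,0,0} = 2
G(9) = mex{2,0,1,1} = 3
G(10) = mex{3,1,0,0} = 2
G(11) = mex{2,2,1,1} = 0
G_B(11) = 0.
Pile C, S = {4, 5, 6, 8, 9}:
G(0) = 0
G(1) = mex{} = 0
G(2) = mex{} = 0
G(3) = mex{} = 0
G(4) = mex{0} = 1
G(5) = mex{0,0} = 1
G(6) = mex{0,0,0} = 1
G(7) = mex{0,0,0} = 1
G(8) = mex{1,0,0,0} = 2
G(9) = mex{1,1,0,0,0} = 2
G(10) = mex{1,1,1,0,0} = 2
G(11) = mex{1,1,1,0,0} = 2
G(12) = mex{2,1,1,1,0} = 3
G(13) = mex{2,2,1,1,1} = 0
G(14) = mex{2,2,2,1,1} = 0
G(15) = mex{2,2,2,1,1} = 0
G(16) = mex{3,2,2,2,1} = 0
G(17) = mex{0,3,2,2,2} = 1
G(18) = mex{0,0,3,2,2} = 1
G(19) = mex{0,0,0,2,2} = 1
G(20) = mex{0,0,0,3,2} = 1
G(21) = mex{1,0,0,0,3} = 2
G(22) = mex{1,1,0,0,0} = 2
G(23) = mex{1,1,1,0,0} = 2
G(24) = mex{1,1,1,0,0} = 2
G(25) = mex{2,1,1,1,0} = 3
G_C(25) = 3.
Combined Grundy value = 0 ⊕ 0 ⊕ 3 = 3.

3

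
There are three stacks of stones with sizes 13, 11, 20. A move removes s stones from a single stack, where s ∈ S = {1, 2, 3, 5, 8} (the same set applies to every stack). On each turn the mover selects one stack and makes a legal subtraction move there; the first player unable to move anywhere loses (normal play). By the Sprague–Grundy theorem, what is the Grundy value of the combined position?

All stacks use S = {1, 2, 3, 5, 8}:
G(0) = 0
G(1) = mex{0} = 1
G(2) = mex{1,0} = 2
G(3) = mex{2,1,0} = 3
G(4) = mex{3,2,1} = 0
G(5) = mex{0,3,2,0} = 1
G(6) = mex{1,0,3,1} = 2
G(7) = mex{2,1,0,2} = 3
G(8) = mex{3,2,1,3,0} = 4
G(9) = mex{4,3,2,0,1} = 5
G(10) = mex{5,4,3,1,2} = 0
G(11) = mex{0,5,4,2,3} = 1
G(12) = mex{1,0,5,3,0} = 2
G(13) = mex{2,1,0,4,1} = 3
G(14) = mex{3,2,1,5,2} = 0
G(15) = mex{0,3,2,0,3} = 1
G(16) = mex{1,0,3,1,4} = 2
G(17) = mex{2,1,0,2,5} = 3
G(18) = mex{3,2,1,3,0} = 4
G(19) = mex{4,3,2,0,1} = 5
G(20) = mex{5,4,3,1,2} = 0
Stack A: G(13) = 3.
Stack B: G(11) = 1.
Stack C: G(20) = 0.
Combined Grundy value = 3 ⊕ 1 ⊕ 0 = 2.

2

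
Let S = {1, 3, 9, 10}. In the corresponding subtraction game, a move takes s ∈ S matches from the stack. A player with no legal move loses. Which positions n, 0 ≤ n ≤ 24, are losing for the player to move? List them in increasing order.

0, 2, 4, 6, 8, 19, 21, 23

G(0) = 0
G(1) = mex{0} = 1
G(2) = mex{1} = 0
G(3) = mex{0,0} = 1
G(4) = mex{1,1} = 0
G(5) = mex{0,0} = 1
G(6) = mex{1,1} = 0
G(7) = mex{0,0} = 1
G(8) = mex{1,1} = 0
G(9) = mex{0,0,0} = 1
G(10) = mex{1,1,1,0} = 2
G(11) = mex{2,0,0,1} = 3
G(12) = mex{3,1,1,0} = 2
G(13) = mex{2,2,0,1} = 3
G(14) = mex{3,3,1,0} = 2
G(15) = mex{2,2,0,1} = 3
G(16) = mex{3,3,1,0} = 2
G(17) = mex{2,2,0,1} = 3
G(18) = mex{3,3,1,0} = 2
G(19) = mex{2,2,2,1} = 0
G(20) = mex{0,3,3,2} = 1
G(21) = mex{1,2,2,3} = 0
G(22) = mex{0,0,3,2} = 1
G(23) = mex{1,1,2,3} = 0
G(24) = mex{0,0,3,2} = 1
P-positions are exactly the n with G(n) = 0.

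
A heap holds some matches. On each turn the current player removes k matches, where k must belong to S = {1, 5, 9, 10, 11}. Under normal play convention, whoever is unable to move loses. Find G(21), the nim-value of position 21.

1

n :  0  1  2  3  4  5  6  7  8  9 10 11 12 13 14 15 16 17 18 19 20 21
G :  0  1  0  1  0  1  0  1  0  1  2  3  2  3  2  3  2  3  2  3  0  1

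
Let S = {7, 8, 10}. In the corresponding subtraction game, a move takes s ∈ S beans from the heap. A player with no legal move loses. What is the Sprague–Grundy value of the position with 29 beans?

G(0) = 0
G(1) = mex{} = 0
G(2) = mex{} = 0
G(3) = mex{} = 0
G(4) = mex{} = 0
G(5) = mex{} = 0
G(6) = mex{} = 0
G(7) = mex{0} = 1
G(8) = mex{0,0} = 1
G(9) = mex{0,0} = 1
G(10) = mex{0,0,0} = 1
G(11) = mex{0,0,0} = 1
G(12) = mex{0,0,0} = 1
G(13) = mex{0,0,0} = 1
G(14) = mex{1,0,0} = 2
G(15) = mex{1,1,0} = 2
G(16) = mex{1,1,0} = 2
G(17) = mex{1,1,1} = 0
G(18) = mex{1,1,1} = 0
G(19) = mex{1,1,1} = 0
G(20) = mex{1,1,1} = 0
G(21) = mex{2,1,1} = 0
G(22) = mex{2,2,1} = 0
G(23) = mex{2,2,1} = 0
G(24) = mex{0,2,2} = 1
G(25) = mex{0,0,2} = 1
G(26) = mex{0,0,2} = 1
G(27) = mex{0,0,0} = 1
G(28) = mex{0,0,0} = 1
G(29) = mex{0,0,0} = 1

1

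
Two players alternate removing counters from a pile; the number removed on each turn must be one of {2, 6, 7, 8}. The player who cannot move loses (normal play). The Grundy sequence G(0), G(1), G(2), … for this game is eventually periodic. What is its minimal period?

14

n :  0  1  2  3  4  5  6  7  8  9 10 11 12 13 14 15 16 17 18 19 20 21 22 23 24 25 26 27 28 29
G :  0  0  1  1  0  0  1  1  2  2  3  3  2  2  0  0  1  1  0  0  1  1  2  2  3  3  2  2  0  0
G(n+14) = G(n) holds for n = 0,…,7 (a full window of length max(S) = 8), so the sequence is purely periodic with period 14.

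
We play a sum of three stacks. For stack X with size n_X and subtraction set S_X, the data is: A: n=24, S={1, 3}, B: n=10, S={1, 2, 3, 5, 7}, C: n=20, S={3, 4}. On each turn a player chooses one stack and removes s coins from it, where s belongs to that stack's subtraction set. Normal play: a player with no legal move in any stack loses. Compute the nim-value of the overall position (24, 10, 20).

0

Stack A, S = {1, 3}:
G(0) = 0
G(1) = mex{0} = 1
G(2) = mex{1} = 0
G(3) = mex{0,0} = 1
G(4) = mex{1,1} = 0
G(5) = mex{0,0} = 1
G(6) = mex{1,1} = 0
G(7) = mex{0,0} = 1
G(8) = mex{1,1} = 0
G(9) = mex{0,0} = 1
G(10) = mex{1,1} = 0
G(11) = mex{0,0} = 1
G(12) = mex{1,1} = 0
G(13) = mex{0,0} = 1
G(14) = mex{1,1} = 0
G(15) = mex{0,0} = 1
G(16) = mex{1,1} = 0
G(17) = mex{0,0} = 1
G(18) = mex{1,1} = 0
G(19) = mex{0,0} = 1
G(20) = mex{1,1} = 0
G(21) = mex{0,0} = 1
G(22) = mex{1,1} = 0
G(23) = mex{0,0} = 1
G(24) = mex{1,1} = 0
G_A(24) = 0.
Stack B, S = {1, 2, 3, 5, 7}:
G(0) = 0
G(1) = mex{0} = 1
G(2) = mex{1,0} = 2
G(3) = mex{2,1,0} = 3
G(4) = mex{3,2,1} = 0
G(5) = mex{0,3,2,0} = 1
G(6) = mex{1,0,3,1} = 2
G(7) = mex{2,1,0,2,0} = 3
G(8) = mex{3,2,1,3,1} = 0
G(9) = mex{0,3,2,0,2} = 1
G(10) = mex{1,0,3,1,3} = 2
G_B(10) = 2.
Stack C, S = {3, 4}:
n :  0  1  2  3  4  5  6  7  8  9 10 11 12 13 14 15 16 17 18 19 20
G :  0  0  0  1  1  1  2  0  0  0  1  1  1  2  0  0  0  1  1  1  2
G_C(20) = 2.
Combined Grundy value = 0 ⊕ 2 ⊕ 2 = 0.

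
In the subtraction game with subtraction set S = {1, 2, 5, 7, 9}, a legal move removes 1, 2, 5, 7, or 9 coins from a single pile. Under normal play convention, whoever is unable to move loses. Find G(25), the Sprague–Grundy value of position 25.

5

n :  0  1  2  3  4  5  6  7  8  9 10 11 12 13 14 15 16 17 18 19 20 21 22 23 24 25
G :  0  1  2  0  1  2  0  1  2  3  4  5  3  4  0  1  2  0  1  2  0  1  2  3  4  5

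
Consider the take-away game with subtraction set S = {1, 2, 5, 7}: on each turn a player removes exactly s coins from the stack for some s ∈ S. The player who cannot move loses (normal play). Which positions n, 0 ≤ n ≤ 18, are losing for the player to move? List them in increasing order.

0, 3, 6, 9, 12, 15, 18

G(0) = 0
G(1) = mex{0} = 1
G(2) = mex{1,0} = 2
G(3) = mex{2,1} = 0
G(4) = mex{0,2} = 1
G(5) = mex{1,0,0} = 2
G(6) = mex{2,1,1} = 0
G(7) = mex{0,2,2,0} = 1
G(8) = mex{1,0,0,1} = 2
G(9) = mex{2,1,1,2} = 0
G(10) = mex{0,2,2,0} = 1
G(11) = mex{1,0,0,1} = 2
G(12) = mex{2,1,1,2} = 0
G(13) = mex{0,2,2,0} = 1
G(14) = mex{1,0,0,1} = 2
G(15) = mex{2,1,1,2} = 0
G(16) = mex{0,2,2,0} = 1
G(17) = mex{1,0,0,1} = 2
G(18) = mex{2,1,1,2} = 0
P-positions are exactly the n with G(n) = 0.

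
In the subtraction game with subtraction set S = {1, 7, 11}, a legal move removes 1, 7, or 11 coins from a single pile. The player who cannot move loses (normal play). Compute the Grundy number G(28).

0

G(0) = 0
G(1) = mex{0} = 1
G(2) = mex{1} = 0
G(3) = mex{0} = 1
G(4) = mex{1} = 0
G(5) = mex{0} = 1
G(6) = mex{1} = 0
G(7) = mex{0,0} = 1
G(8) = mex{1,1} = 0
G(9) = mex{0,0} = 1
G(10) = mex{1,1} = 0
G(11) = mex{0,0,0} = 1
G(12) = mex{1,1,1} = 0
G(13) = mex{0,0,0} = 1
G(14) = mex{1,1,1} = 0
G(15) = mex{0,0,0} = 1
G(16) = mex{1,1,1} = 0
G(17) = mex{0,0,0} = 1
G(18) = mex{1,1,1} = 0
G(19) = mex{0,0,0} = 1
G(20) = mex{1,1,1} = 0
G(21) = mex{0,0,0} = 1
G(22) = mex{1,1,1} = 0
G(23) = mex{0,0,0} = 1
G(24) = mex{1,1,1} = 0
G(25) = mex{0,0,0} = 1
G(26) = mex{1,1,1} = 0
G(27) = mex{0,0,0} = 1
G(28) = mex{1,1,1} = 0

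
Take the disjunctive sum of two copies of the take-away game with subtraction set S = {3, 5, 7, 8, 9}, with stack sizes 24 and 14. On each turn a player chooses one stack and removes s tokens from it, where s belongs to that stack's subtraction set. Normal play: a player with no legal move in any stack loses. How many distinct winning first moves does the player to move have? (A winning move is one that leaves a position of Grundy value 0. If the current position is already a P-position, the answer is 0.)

0

All stacks use S = {3, 5, 7, 8, 9}:
G(0) = 0
G(1) = mex{} = 0
G(2) = mex{} = 0
G(3) = mex{0} = 1
G(4) = mex{0} = 1
G(5) = mex{0,0} = 1
G(6) = mex{1,0} = 2
G(7) = mex{1,0,0} = 2
G(8) = mex{1,1,0,0} = 2
G(9) = mex{2,1,0,0,0} = 3
G(10) = mex{2,1,1,0,0} = 3
G(11) = mex{2,2,1,1,0} = 3
G(12) = mex{3,2,1,1,1} = 0
G(13) = mex{3,2,2,1,1} = 0
G(14) = mex{3,3,2,2,1} = 0
G(15) = mex{0,3,2,2,2} = 1
G(16) = mex{0,3,3,2,2} = 1
G(17) = mex{0,0,3,3,2} = 1
G(18) = mex{1,0,3,3,3} = 2
G(19) = mex{1,0,0,3,3} = 2
G(20) = mex{1,1,0,0,3} = 2
G(21) = mex{2,1,0,0,0} = 3
G(22) = mex{2,1,1,0,0} = 3
G(23) = mex{2,2,1,1,0} = 3
G(24) = mex{3,2,1,1,1} = 0
Stack A: G(24) = 0.
Stack B: G(14) = 0.
Combined Grundy value = 0 ⊕ 0 = 0.
A winning move leaves total XOR = 0, i.e. changes one component's Grundy value g to g ⊕ X where X is the current total.
Stack A: target g' = 0⊕0 = 0, but every legal move changes the Grundy value (mex property), so 0 moves.
Stack B: target g' = 0⊕0 = 0, but every legal move changes the Grundy value (mex property), so 0 moves.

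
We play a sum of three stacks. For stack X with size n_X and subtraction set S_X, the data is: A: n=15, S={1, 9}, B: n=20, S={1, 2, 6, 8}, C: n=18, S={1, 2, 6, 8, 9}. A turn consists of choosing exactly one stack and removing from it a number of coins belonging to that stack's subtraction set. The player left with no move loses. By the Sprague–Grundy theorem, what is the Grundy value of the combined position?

Stack A, S = {1, 9}:
G(0) = 0
G(1) = mex{0} = 1
G(2) = mex{1} = 0
G(3) = mex{0} = 1
G(4) = mex{1} = 0
G(5) = mex{0} = 1
G(6) = mex{1} = 0
G(7) = mex{0} = 1
G(8) = mex{1} = 0
G(9) = mex{0,0} = 1
G(10) = mex{1,1} = 0
G(11) = mex{0,0} = 1
G(12) = mex{1,1} = 0
G(13) = mex{0,0} = 1
G(14) = mex{1,1} = 0
G(15) = mex{0,0} = 1
G_A(15) = 1.
Stack B, S = {1, 2, 6, 8}:
G(0) = 0
G(1) = mex{0} = 1
G(2) = mex{1,0} = 2
G(3) = mex{2,1} = 0
G(4) = mex{0,2} = 1
G(5) = mex{1,0} = 2
G(6) = mex{2,1,0} = 3
G(7) = mex{3,2,1} = 0
G(8) = mex{0,3,2,0} = 1
G(9) = mex{1,0,0,1} = 2
G(10) = mex{2,1,1,2} = 0
G(11) = mex{0,2,2,0} = 1
G(12) = mex{1,0,3,1} = 2
G(13) = mex{2,1,0,2} = 3
G(14) = mex{3,2,1,3} = 0
G(15) = mex{0,3,2,0} = 1
G(16) = mex{1,0,0,1} = 2
G(17) = mex{2,1,1,2} = 0
G(18) = mex{0,2,2,0} = 1
G(19) = mex{1,0,3,1} = 2
G(20) = mex{2,1,0,2} = 3
G_B(20) = 3.
Stack C, S = {1, 2, 6, 8, 9}:
n :  0  1  2  3  4  5  6  7  8  9 10 11 12 13 14 15 16 17 18
G :  0  1  2  0  1  2  3  0  1  2  0  1  2  3  0  1  2  0  1
G_C(18) = 1.
Combined Grundy value = 1 ⊕ 3 ⊕ 1 = 3.

3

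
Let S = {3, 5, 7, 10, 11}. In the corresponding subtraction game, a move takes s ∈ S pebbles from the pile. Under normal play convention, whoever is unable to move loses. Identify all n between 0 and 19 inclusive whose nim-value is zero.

0, 1, 2, 14, 15, 16

n :  0  1  2  3  4  5  6  7  8  9 10 11 12 13 14 15 16 17 18 19
G :  0  0  0  1  1  1  2  2  2  3  3  3  4  4  0  0  0  1  1  1
P-positions are exactly the n with G(n) = 0.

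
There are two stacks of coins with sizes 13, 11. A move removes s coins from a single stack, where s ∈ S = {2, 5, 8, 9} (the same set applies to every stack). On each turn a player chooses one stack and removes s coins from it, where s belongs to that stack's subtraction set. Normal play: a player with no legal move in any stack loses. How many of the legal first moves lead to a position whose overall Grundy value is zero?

All stacks use S = {2, 5, 8, 9}:
G(0) = 0
G(1) = mex{} = 0
G(2) = mex{0} = 1
G(3) = mex{0} = 1
G(4) = mex{1} = 0
G(5) = mex{1,0} = 2
G(6) = mex{0,0} = 1
G(7) = mex{2,1} = 0
G(8) = mex{1,1,0} = 2
G(9) = mex{0,0,0,0} = 1
G(10) = mex{2,2,1,0} = 3
G(11) = mex{1,1,1,1} = 0
G(12) = mex{3,0,0,1} = 2
G(13) = mex{0,2,2,0} = 1
Stack A: G(13) = 1.
Stack B: G(11) = 0.
Combined Grundy value = 1 ⊕ 0 = 1.
A winning move leaves total XOR = 0, i.e. changes one component's Grundy value g to g ⊕ X where X is the current total.
Stack A: need g' = 1⊕1 = 0. Options: 13−2→G=0, 13−5→G=2, 13−8→G=2, 13−9→G=0. Hits: 2.
Stack B: need g' = 0⊕1 = 1. Options: 11−2→G=1, 11−5→G=1, 11−8→G=1, 11−9→G=1. Hits: 4.

6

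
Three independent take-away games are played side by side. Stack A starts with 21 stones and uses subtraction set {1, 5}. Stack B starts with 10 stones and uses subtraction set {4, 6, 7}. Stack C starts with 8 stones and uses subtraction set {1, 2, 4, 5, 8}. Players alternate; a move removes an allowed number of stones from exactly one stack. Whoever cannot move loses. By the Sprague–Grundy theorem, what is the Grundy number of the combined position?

Stack A, S = {1, 5}:
G(0) = 0
G(1) = mex{0} = 1
G(2) = mex{1} = 0
G(3) = mex{0} = 1
G(4) = mex{1} = 0
G(5) = mex{0,0} = 1
G(6) = mex{1,1} = 0
G(7) = mex{0,0} = 1
G(8) = mex{1,1} = 0
G(9) = mex{0,0} = 1
G(10) = mex{1,1} = 0
G(11) = mex{0,0} = 1
G(12) = mex{1,1} = 0
G(13) = mex{0,0} = 1
G(14) = mex{1,1} = 0
G(15) = mex{0,0} = 1
G(16) = mex{1,1} = 0
G(17) = mex{0,0} = 1
G(18) = mex{1,1} = 0
G(19) = mex{0,0} = 1
G(20) = mex{1,1} = 0
G(21) = mex{0,0} = 1
G_A(21) = 1.
Stack B, S = {4, 6, 7}:
n :  0  1  2  3  4  5  6  7  8  9 10
G :  0  0  0  0  1  1  1  1  2  2  2
G_B(10) = 2.
Stack C, S = {1, 2, 4, 5, 8}:
n : 0 1 2 3 4 5 6 7 8
G : 0 1 2 0 1 2 0 1 2
G_C(8) = 2.
Combined Grundy value = 1 ⊕ 2 ⊕ 2 = 1.

1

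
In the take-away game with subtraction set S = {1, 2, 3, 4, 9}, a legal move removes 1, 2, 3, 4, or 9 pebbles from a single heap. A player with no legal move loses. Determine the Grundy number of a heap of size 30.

G(0) = 0
G(1) = mex{0} = 1
G(2) = mex{1,0} = 2
G(3) = mex{2,1,0} = 3
G(4) = mex{3,2,1,0} = 4
G(5) = mex{4,3,2,1} = 0
G(6) = mex{0,4,3,2} = 1
G(7) = mex{1,0,4,3} = 2
G(8) = mex{2,1,0,4} = 3
G(9) = mex{3,2,1,0,0} = 4
G(10) = mex{4,3,2,1,1} = 0
G(11) = mex{0,4,3,2,2} = 1
G(12) = mex{1,0,4,3,3} = 2
G(13) = mex{2,1,0,4,4} = 3
G(14) = mex{3,2,1,0,0} = 4
G(15) = mex{4,3,2,1,1} = 0
G(16) = mex{0,4,3,2,2} = 1
G(17) = mex{1,0,4,3,3} = 2
G(18) = mex{2,1,0,4,4} = 3
G(19) = mex{3,2,1,0,0} = 4
G(20) = mex{4,3,2,1,1} = 0
G(21) = mex{0,4,3,2,2} = 1
G(22) = mex{1,0,4,3,3} = 2
G(23) = mex{2,1,0,4,4} = 3
G(24) = mex{3,2,1,0,0} = 4
G(25) = mex{4,3,2,1,1} = 0
G(26) = mex{0,4,3,2,2} = 1
G(27) = mex{1,0,4,3,3} = 2
G(28) = mex{2,1,0,4,4} = 3
G(29) = mex{3,2,1,0,0} = 4
G(30) = mex{4,3,2,1,1} = 0

0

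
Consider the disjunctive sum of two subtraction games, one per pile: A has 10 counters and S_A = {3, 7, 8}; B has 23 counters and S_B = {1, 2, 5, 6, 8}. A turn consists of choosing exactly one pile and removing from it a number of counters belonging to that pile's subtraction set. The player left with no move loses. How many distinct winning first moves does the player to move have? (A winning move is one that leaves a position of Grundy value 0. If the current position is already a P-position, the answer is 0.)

1

Pile A, S = {3, 7, 8}:
n :  0  1  2  3  4  5  6  7  8  9 10
G :  0  0  0  1  1  1  0  2  2  1  3
G_A(10) = 3.
Pile B, S = {1, 2, 5, 6, 8}:
G(0) = 0
G(1) = mex{0} = 1
G(2) = mex{1,0} = 2
G(3) = mex{2,1} = 0
G(4) = mex{0,2} = 1
G(5) = mex{1,0,0} = 2
G(6) = mex{2,1,1,0} = 3
G(7) = mex{3,2,2,1} = 0
G(8) = mex{0,3,0,2,0} = 1
G(9) = mex{1,0,1,0,1} = 2
G(10) = mex{2,1,2,1,2} = 0
G(11) = mex{0,2,3,2,0} = 1
G(12) = mex{1,0,0,3,1} = 2
G(13) = mex{2,1,1,0,2} = 3
G(14) = mex{3,2,2,1,3} = 0
G(15) = mex{0,3,0,2,0} = 1
G(16) = mex{1,0,1,0,1} = 2
G(17) = mex{2,1,2,1,2} = 0
G(18) = mex{0,2,3,2,0} = 1
G(19) = mex{1,0,0,3,1} = 2
G(20) = mex{2,1,1,0,2} = 3
G(21) = mex{3,2,2,1,3} = 0
G(22) = mex{0,3,0,2,0} = 1
G(23) = mex{1,0,1,0,1} = 2
G_B(23) = 2.
Combined Grundy value = 3 ⊕ 2 = 1.
A winning move leaves total XOR = 0, i.e. changes one component's Grundy value g to g ⊕ X where X is the current total.
Pile A: need g' = 3⊕1 = 2. Options: 10−3→G=2, 10−7→G=1, 10−8→G=0. Hits: 1.
Pile B: need g' = 2⊕1 = 3. Options: 23−1→G=1, 23−2→G=0, 23−5→G=1, 23−6→G=0, 23−8→G=1. Hits: 0.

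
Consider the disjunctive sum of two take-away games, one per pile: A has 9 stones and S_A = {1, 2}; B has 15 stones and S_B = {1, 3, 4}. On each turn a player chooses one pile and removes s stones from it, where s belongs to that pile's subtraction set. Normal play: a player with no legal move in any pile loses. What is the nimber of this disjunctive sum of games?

1

Pile A, S = {1, 2}:
n : 0 1 2 3 4 5 6 7 8 9
G : 0 1 2 0 1 2 0 1 2 0
G_A(9) = 0.
Pile B, S = {1, 3, 4}:
G(0) = 0
G(1) = mex{0} = 1
G(2) = mex{1} = 0
G(3) = mex{0,0} = 1
G(4) = mex{1,1,0} = 2
G(5) = mex{2,0,1} = 3
G(6) = mex{3,1,0} = 2
G(7) = mex{2,2,1} = 0
G(8) = mex{0,3,2} = 1
G(9) = mex{1,2,3} = 0
G(10) = mex{0,0,2} = 1
G(11) = mex{1,1,0} = 2
G(12) = mex{2,0,1} = 3
G(13) = mex{3,1,0} = 2
G(14) = mex{2,2,1} = 0
G(15) = mex{0,3,2} = 1
G_B(15) = 1.
Combined Grundy value = 0 ⊕ 1 = 1.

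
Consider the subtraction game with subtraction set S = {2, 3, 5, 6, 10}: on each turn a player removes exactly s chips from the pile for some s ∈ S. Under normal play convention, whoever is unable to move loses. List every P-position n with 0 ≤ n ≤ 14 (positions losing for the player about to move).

G(0) = 0
G(1) = mex{} = 0
G(2) = mex{0} = 1
G(3) = mex{0,0} = 1
G(4) = mex{1,0} = 2
G(5) = mex{1,1,0} = 2
G(6) = mex{2,1,0,0} = 3
G(7) = mex{2,2,1,0} = 3
G(8) = mex{3,2,1,1} = 0
G(9) = mex{3,3,2,1} = 0
G(10) = mex{0,3,2,2,0} = 1
G(11) = mex{0,0,3,2,0} = 1
G(12) = mex{1,0,3,3,1} = 2
G(13) = mex{1,1,0,3,1} = 2
G(14) = mex{2,1,0,0,2} = 3
P-positions are exactly the n with G(n) = 0.

0, 1, 8, 9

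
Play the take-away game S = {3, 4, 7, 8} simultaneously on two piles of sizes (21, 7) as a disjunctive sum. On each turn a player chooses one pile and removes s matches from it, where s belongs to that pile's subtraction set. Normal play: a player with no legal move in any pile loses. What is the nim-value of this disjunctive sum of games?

1

All piles use S = {3, 4, 7, 8}:
n :  0  1  2  3  4  5  6  7  8  9 10 11 12 13 14 15 16 17 18 19 20 21
G :  0  0  0  1  1  1  2  2  2  3  3  0  0  0  1  1  1  2  2  2  3  3
Pile A: G(21) = 3.
Pile B: G(7) = 2.
Combined Grundy value = 3 ⊕ 2 = 1.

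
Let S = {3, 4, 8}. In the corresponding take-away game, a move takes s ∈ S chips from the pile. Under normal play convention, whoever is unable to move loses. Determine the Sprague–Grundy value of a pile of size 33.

3

G(0) = 0
G(1) = mex{} = 0
G(2) = mex{} = 0
G(3) = mex{0} = 1
G(4) = mex{0,0} = 1
G(5) = mex{0,0} = 1
G(6) = mex{1,0} = 2
G(7) = mex{1,1} = 0
G(8) = mex{1,1,0} = 2
G(9) = mex{2,1,0} = 3
G(10) = mex{0,2,0} = 1
G(11) = mex{2,0,1} = 3
G(12) = mex{3,2,1} = 0
G(13) = mex{1,3,1} = 0
G(14) = mex{3,1,2} = 0
G(15) = mex{0,3,0} = 1
G(16) = mex{0,0,2} = 1
G(17) = mex{0,0,3} = 1
G(18) = mex{1,0,1} = 2
G(19) = mex{1,1,3} = 0
G(20) = mex{1,1,0} = 2
G(21) = mex{2,1,0} = 3
G(22) = mex{0,2,0} = 1
G(23) = mex{2,0,1} = 3
G(24) = mex{3,2,1} = 0
G(25) = mex{1,3,1} = 0
G(26) = mex{3,1,2} = 0
G(27) = mex{0,3,0} = 1
G(28) = mex{0,0,2} = 1
G(29) = mex{0,0,3} = 1
G(30) = mex{1,0,1} = 2
G(31) = mex{1,1,3} = 0
G(32) = mex{1,1,0} = 2
G(33) = mex{2,1,0} = 3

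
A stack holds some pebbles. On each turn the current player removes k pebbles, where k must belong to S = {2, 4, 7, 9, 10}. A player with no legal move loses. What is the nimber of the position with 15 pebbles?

4

n :  0  1  2  3  4  5  6  7  8  9 10 11 12 13 14 15
G :  0  0  1  1  2  2  0  3  1  4  2  5  0  3  1  4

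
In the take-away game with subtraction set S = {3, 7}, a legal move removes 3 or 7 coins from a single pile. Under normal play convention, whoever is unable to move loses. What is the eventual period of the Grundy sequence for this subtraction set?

n :  0  1  2  3  4  5  6  7  8  9 10 11 12 13 14 15 16 17 18 19 20 21
G :  0  0  0  1  1  1  0  2  2  1  0  0  0  1  1  1  0  2  2  1  0  0
G(n+10) = G(n) holds for n = 0,…,6 (a full window of length max(S) = 7), so the sequence is purely periodic with period 10.

10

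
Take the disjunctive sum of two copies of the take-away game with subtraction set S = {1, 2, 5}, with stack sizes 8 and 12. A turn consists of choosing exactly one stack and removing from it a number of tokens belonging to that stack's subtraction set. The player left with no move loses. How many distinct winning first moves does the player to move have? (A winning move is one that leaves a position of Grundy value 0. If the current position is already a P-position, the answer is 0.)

All stacks use S = {1, 2, 5}:
n :  0  1  2  3  4  5  6  7  8  9 10 11 12
G :  0  1  2  0  1  2  0  1  2  0  1  2  0
Stack A: G(8) = 2.
Stack B: G(12) = 0.
Combined Grundy value = 2 ⊕ 0 = 2.
A winning move leaves total XOR = 0, i.e. changes one component's Grundy value g to g ⊕ X where X is the current total.
Stack A: need g' = 2⊕2 = 0. Options: 8−1→G=1, 8−2→G=0, 8−5→G=0. Hits: 2.
Stack B: need g' = 0⊕2 = 2. Options: 12−1→G=2, 12−2→G=1, 12−5→G=1. Hits: 1.

3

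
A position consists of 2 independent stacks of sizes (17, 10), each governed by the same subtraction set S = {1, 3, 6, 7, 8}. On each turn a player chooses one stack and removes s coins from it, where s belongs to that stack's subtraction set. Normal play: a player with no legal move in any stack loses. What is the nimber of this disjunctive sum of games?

All stacks use S = {1, 3, 6, 7, 8}:
n :  0  1  2  3  4  5  6  7  8  9 10 11 12 13 14 15 16 17
G :  0  1  0  1  0  1  2  3  2  3  2  3  4  0  1  0  1  0
Stack A: G(17) = 0.
Stack B: G(10) = 2.
Combined Grundy value = 0 ⊕ 2 = 2.

2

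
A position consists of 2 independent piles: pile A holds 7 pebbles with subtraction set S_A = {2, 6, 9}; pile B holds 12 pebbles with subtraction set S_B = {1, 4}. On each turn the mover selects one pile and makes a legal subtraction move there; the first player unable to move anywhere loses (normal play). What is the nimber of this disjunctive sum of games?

1

Pile A, S = {2, 6, 9}:
n : 0 1 2 3 4 5 6 7
G : 0 0 1 1 0 0 1 1
G_A(7) = 1.
Pile B, S = {1, 4}:
G(0) = 0
G(1) = mex{0} = 1
G(2) = mex{1} = 0
G(3) = mex{0} = 1
G(4) = mex{1,0} = 2
G(5) = mex{2,1} = 0
G(6) = mex{0,0} = 1
G(7) = mex{1,1} = 0
G(8) = mex{0,2} = 1
G(9) = mex{1,0} = 2
G(10) = mex{2,1} = 0
G(11) = mex{0,0} = 1
G(12) = mex{1,1} = 0
G_B(12) = 0.
Combined Grundy value = 1 ⊕ 0 = 1.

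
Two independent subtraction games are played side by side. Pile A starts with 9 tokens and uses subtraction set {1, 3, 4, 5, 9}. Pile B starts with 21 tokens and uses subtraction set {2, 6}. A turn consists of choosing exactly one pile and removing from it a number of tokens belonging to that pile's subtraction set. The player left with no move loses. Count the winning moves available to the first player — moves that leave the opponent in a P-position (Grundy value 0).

Pile A, S = {1, 3, 4, 5, 9}:
G(0) = 0
G(1) = mex{0} = 1
G(2) = mex{1} = 0
G(3) = mex{0,0} = 1
G(4) = mex{1,1,0} = 2
G(5) = mex{2,0,1,0} = 3
G(6) = mex{3,1,0,1} = 2
G(7) = mex{2,2,1,0} = 3
G(8) = mex{3,3,2,1} = 0
G(9) = mex{0,2,3,2,0} = 1
G_A(9) = 1.
Pile B, S = {2, 6}:
G(0) = 0
G(1) = mex{} = 0
G(2) = mex{0} = 1
G(3) = mex{0} = 1
G(4) = mex{1} = 0
G(5) = mex{1} = 0
G(6) = mex{0,0} = 1
G(7) = mex{0,0} = 1
G(8) = mex{1,1} = 0
G(9) = mex{1,1} = 0
G(10) = mex{0,0} = 1
G(11) = mex{0,0} = 1
G(12) = mex{1,1} = 0
G(13) = mex{1,1} = 0
G(14) = mex{0,0} = 1
G(15) = mex{0,0} = 1
G(16) = mex{1,1} = 0
G(17) = mex{1,1} = 0
G(18) = mex{0,0} = 1
G(19) = mex{0,0} = 1
G(20) = mex{1,1} = 0
G(21) = mex{1,1} = 0
G_B(21) = 0.
Combined Grundy value = 1 ⊕ 0 = 1.
A winning move leaves total XOR = 0, i.e. changes one component's Grundy value g to g ⊕ X where X is the current total.
Pile A: need g' = 1⊕1 = 0. Options: 9−1→G=0, 9−3→G=2, 9−4→G=3, 9−5→G=2, 9−9→G=0. Hits: 2.
Pile B: need g' = 0⊕1 = 1. Options: 21−2→G=1, 21−6→G=1. Hits: 2.

4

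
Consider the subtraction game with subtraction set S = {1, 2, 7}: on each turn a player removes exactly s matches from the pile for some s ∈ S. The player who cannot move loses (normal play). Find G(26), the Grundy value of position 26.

2

n :  0  1  2  3  4  5  6  7  8  9 10 11 12 13 14 15 16 17 18 19 20 21 22 23 24 25 26
G :  0  1  2  0  1  2  0  1  2  0  1  2  0  1  2  0  1  2  0  1  2  0  1  2  0  1  2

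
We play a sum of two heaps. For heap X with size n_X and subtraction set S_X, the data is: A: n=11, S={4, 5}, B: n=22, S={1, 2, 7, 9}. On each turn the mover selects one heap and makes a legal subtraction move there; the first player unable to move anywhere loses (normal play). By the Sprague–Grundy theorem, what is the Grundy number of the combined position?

Heap A, S = {4, 5}:
G(0) = 0
G(1) = mex{} = 0
G(2) = mex{} = 0
G(3) = mex{} = 0
G(4) = mex{0} = 1
G(5) = mex{0,0} = 1
G(6) = mex{0,0} = 1
G(7) = mex{0,0} = 1
G(8) = mex{1,0} = 2
G(9) = mex{1,1} = 0
G(10) = mex{1,1} = 0
G(11) = mex{1,1} = 0
G_A(11) = 0.
Heap B, S = {1, 2, 7, 9}:
G(0) = 0
G(1) = mex{0} = 1
G(2) = mex{1,0} = 2
G(3) = mex{2,1} = 0
G(4) = mex{0,2} = 1
G(5) = mex{1,0} = 2
G(6) = mex{2,1} = 0
G(7) = mex{0,2,0} = 1
G(8) = mex{1,0,1} = 2
G(9) = mex{2,1,2,0} = 3
G(10) = mex{3,2,0,1} = 4
G(11) = mex{4,3,1,2} = 0
G(12) = mex{0,4,2,0} = 1
G(13) = mex{1,0,0,1} = 2
G(14) = mex{2,1,1,2} = 0
G(15) = mex{0,2,2,0} = 1
G(16) = mex{1,0,3,1} = 2
G(17) = mex{2,1,4,2} = 0
G(18) = mex{0,2,0,3} = 1
G(19) = mex{1,0,1,4} = 2
G(20) = mex{2,1,2,0} = 3
G(21) = mex{3,2,0,1} = 4
G(22) = mex{4,3,1,2} = 0
G_B(22) = 0.
Combined Grundy value = 0 ⊕ 0 = 0.

0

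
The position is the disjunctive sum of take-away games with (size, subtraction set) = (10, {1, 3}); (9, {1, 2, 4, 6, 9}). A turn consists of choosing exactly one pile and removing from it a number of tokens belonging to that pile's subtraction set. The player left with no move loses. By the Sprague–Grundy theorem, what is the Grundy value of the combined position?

1

Pile A, S = {1, 3}:
n :  0  1  2  3  4  5  6  7  8  9 10
G :  0  1  0  1  0  1  0  1  0  1  0
G_A(10) = 0.
Pile B, S = {1, 2, 4, 6, 9}:
G(0) = 0
G(1) = mex{0} = 1
G(2) = mex{1,0} = 2
G(3) = mex{2,1} = 0
G(4) = mex{0,2,0} = 1
G(5) = mex{1,0,1} = 2
G(6) = mex{2,1,2,0} = 3
G(7) = mex{3,2,0,1} = 4
G(8) = mex{4,3,1,2} = 0
G(9) = mex{0,4,2,0,0} = 1
G_B(9) = 1.
Combined Grundy value = 0 ⊕ 1 = 1.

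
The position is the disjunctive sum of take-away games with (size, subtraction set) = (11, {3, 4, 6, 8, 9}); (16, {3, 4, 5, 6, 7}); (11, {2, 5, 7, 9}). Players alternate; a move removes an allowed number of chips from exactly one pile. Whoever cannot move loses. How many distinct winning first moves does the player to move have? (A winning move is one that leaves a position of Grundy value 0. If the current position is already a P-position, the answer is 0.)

Pile A, S = {3, 4, 6, 8, 9}:
n :  0  1  2  3  4  5  6  7  8  9 10 11
G :  0  0  0  1  1  1  2  2  2  3  3  3
G_A(11) = 3.
Pile B, S = {3, 4, 5, 6, 7}:
n :  0  1  2  3  4  5  6  7  8  9 10 11 12 13 14 15 16
G :  0  0  0  1  1  1  2  2  2  3  0  0  0  1  1  1  2
G_B(16) = 2.
Pile C, S = {2, 5, 7, 9}:
G(0) = 0
G(1) = mex{} = 0
G(2) = mex{0} = 1
G(3) = mex{0} = 1
G(4) = mex{1} = 0
G(5) = mex{1,0} = 2
G(6) = mex{0,0} = 1
G(7) = mex{2,1,0} = 3
G(8) = mex{1,1,0} = 2
G(9) = mex{3,0,1,0} = 2
G(10) = mex{2,2,1,0} = 3
G(11) = mex{2,1,0,1} = 3
G_C(11) = 3.
Combined Grundy value = 3 ⊕ 2 ⊕ 3 = 2.
A winning move leaves total XOR = 0, i.e. changes one component's Grundy value g to g ⊕ X where X is the current total.
Pile A: need g' = 3⊕2 = 1. Options: 11−3→G=2, 11−4→G=2, 11−6→G=1, 11−8→G=1, 11−9→G=0. Hits: 2.
Pile B: need g' = 2⊕2 = 0. Options: 16−3→G=1, 16−4→G=0, 16−5→G=0, 16−6→G=0, 16−7→G=3. Hits: 3.
Pile C: need g' = 3⊕2 = 1. Options: 11−2→G=2, 11−5→G=1, 11−7→G=0, 11−9→G=1. Hits: 2.

7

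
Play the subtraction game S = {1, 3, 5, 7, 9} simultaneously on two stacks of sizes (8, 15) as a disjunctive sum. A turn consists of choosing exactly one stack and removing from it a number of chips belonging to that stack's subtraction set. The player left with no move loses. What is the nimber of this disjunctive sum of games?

All stacks use S = {1, 3, 5, 7, 9}:
n :  0  1  2  3  4  5  6  7  8  9 10 11 12 13 14 15
G :  0  1  0  1  0  1  0  1  0  1  0  1  0  1  0  1
Stack A: G(8) = 0.
Stack B: G(15) = 1.
Combined Grundy value = 0 ⊕ 1 = 1.

1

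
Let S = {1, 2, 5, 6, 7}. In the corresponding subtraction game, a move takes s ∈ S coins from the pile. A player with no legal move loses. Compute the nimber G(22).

n :  0  1  2  3  4  5  6  7  8  9 10 11 12 13 14 15 16 17 18 19 20 21 22
G :  0  1  2  0  1  2  3  4  5  3  4  0  1  2  0  1  2  3  4  5  3  4  0

0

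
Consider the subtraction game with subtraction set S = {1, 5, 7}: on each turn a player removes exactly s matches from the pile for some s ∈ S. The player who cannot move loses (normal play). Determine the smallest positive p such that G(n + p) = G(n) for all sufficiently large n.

n :  0  1  2  3  4  5  6  7  8  9 10 11 12 13 14
G :  0  1  0  1  0  1  0  1  0  1  0  1  0  1  0
G(n+2) = G(n) holds for n = 0,…,6 (a full window of length max(S) = 7), so the sequence is purely periodic with period 2.

2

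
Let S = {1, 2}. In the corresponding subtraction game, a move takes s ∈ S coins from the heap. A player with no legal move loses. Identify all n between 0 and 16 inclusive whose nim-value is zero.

n :  0  1  2  3  4  5  6  7  8  9 10 11 12 13 14 15 16
G :  0  1  2  0  1  2  0  1  2  0  1  2  0  1  2  0  1
P-positions are exactly the n with G(n) = 0.

0, 3, 6, 9, 12, 15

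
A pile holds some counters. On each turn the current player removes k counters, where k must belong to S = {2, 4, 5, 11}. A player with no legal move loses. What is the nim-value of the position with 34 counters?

G(0) = 0
G(1) = mex{} = 0
G(2) = mex{0} = 1
G(3) = mex{0} = 1
G(4) = mex{1,0} = 2
G(5) = mex{1,0,0} = 2
G(6) = mex{2,1,0} = 3
G(7) = mex{2,1,1} = 0
G(8) = mex{3,2,1} = 0
G(9) = mex{0,2,2} = 1
G(10) = mex{0,3,2} = 1
G(11) = mex{1,0,3,0} = 2
G(12) = mex{1,0,0,0} = 2
G(13) = mex{2,1,0,1} = 3
G(14) = mex{2,1,1,1} = 0
G(15) = mex{3,2,1,2} = 0
G(16) = mex{0,2,2,2} = 1
G(17) = mex{0,3,2,3} = 1
G(18) = mex{1,0,3,0} = 2
G(19) = mex{1,0,0,0} = 2
G(20) = mex{2,1,0,1} = 3
G(21) = mex{2,1,1,1} = 0
G(22) = mex{3,2,1,2} = 0
G(23) = mex{0,2,2,2} = 1
G(24) = mex{0,3,2,3} = 1
G(25) = mex{1,0,3,0} = 2
G(26) = mex{1,0,0,0} = 2
G(27) = mex{2,1,0,1} = 3
G(28) = mex{2,1,1,1} = 0
G(29) = mex{3,2,1,2} = 0
G(30) = mex{0,2,2,2} = 1
G(31) = mex{0,3,2,3} = 1
G(32) = mex{1,0,3,0} = 2
G(33) = mex{1,0,0,0} = 2
G(34) = mex{2,1,0,1} = 3

3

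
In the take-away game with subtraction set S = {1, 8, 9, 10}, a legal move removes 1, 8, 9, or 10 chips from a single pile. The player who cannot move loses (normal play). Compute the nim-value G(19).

0

G(0) = 0
G(1) = mex{0} = 1
G(2) = mex{1} = 0
G(3) = mex{0} = 1
G(4) = mex{1} = 0
G(5) = mex{0} = 1
G(6) = mex{1} = 0
G(7) = mex{0} = 1
G(8) = mex{1,0} = 2
G(9) = mex{2,1,0} = 3
G(10) = mex{3,0,1,0} = 2
G(11) = mex{2,1,0,1} = 3
G(12) = mex{3,0,1,0} = 2
G(13) = mex{2,1,0,1} = 3
G(14) = mex{3,0,1,0} = 2
G(15) = mex{2,1,0,1} = 3
G(16) = mex{3,2,1,0} = 4
G(17) = mex{4,3,2,1} = 0
G(18) = mex{0,2,3,2} = 1
G(19) = mex{1,3,2,3} = 0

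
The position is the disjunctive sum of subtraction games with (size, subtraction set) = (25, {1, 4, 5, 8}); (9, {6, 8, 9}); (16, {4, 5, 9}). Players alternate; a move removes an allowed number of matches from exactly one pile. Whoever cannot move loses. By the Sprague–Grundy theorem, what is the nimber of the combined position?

2

Pile A, S = {1, 4, 5, 8}:
G(0) = 0
G(1) = mex{0} = 1
G(2) = mex{1} = 0
G(3) = mex{0} = 1
G(4) = mex{1,0} = 2
G(5) = mex{2,1,0} = 3
G(6) = mex{3,0,1} = 2
G(7) = mex{2,1,0} = 3
G(8) = mex{3,2,1,0} = 4
G(9) = mex{4,3,2,1} = 0
G(10) = mex{0,2,3,0} = 1
G(11) = mex{1,3,2,1} = 0
G(12) = mex{0,4,3,2} = 1
G(13) = mex{1,0,4,3} = 2
G(14) = mex{2,1,0,2} = 3
G(15) = mex{3,0,1,3} = 2
G(16) = mex{2,1,0,4} = 3
G(17) = mex{3,2,1,0} = 4
G(18) = mex{4,3,2,1} = 0
G(19) = mex{0,2,3,0} = 1
G(20) = mex{1,3,2,1} = 0
G(21) = mex{0,4,3,2} = 1
G(22) = mex{1,0,4,3} = 2
G(23) = mex{2,1,0,2} = 3
G(24) = mex{3,0,1,3} = 2
G(25) = mex{2,1,0,4} = 3
G_A(25) = 3.
Pile B, S = {6, 8, 9}:
G(0) = 0
G(1) = mex{} = 0
G(2) = mex{} = 0
G(3) = mex{} = 0
G(4) = mex{} = 0
G(5) = mex{} = 0
G(6) = mex{0} = 1
G(7) = mex{0} = 1
G(8) = mex{0,0} = 1
G(9) = mex{0,0,0} = 1
G_B(9) = 1.
Pile C, S = {4, 5, 9}:
G(0) = 0
G(1) = mex{} = 0
G(2) = mex{} = 0
G(3) = mex{} = 0
G(4) = mex{0} = 1
G(5) = mex{0,0} = 1
G(6) = mex{0,0} = 1
G(7) = mex{0,0} = 1
G(8) = mex{1,0} = 2
G(9) = mex{1,1,0} = 2
G(10) = mex{1,1,0} = 2
G(11) = mex{1,1,0} = 2
G(12) = mex{2,1,0} = 3
G(13) = mex{2,2,1} = 0
G(14) = mex{2,2,1} = 0
G(15) = mex{2,2,1} = 0
G(16) = mex{3,2,1} = 0
G_C(16) = 0.
Combined Grundy value = 3 ⊕ 1 ⊕ 0 = 2.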